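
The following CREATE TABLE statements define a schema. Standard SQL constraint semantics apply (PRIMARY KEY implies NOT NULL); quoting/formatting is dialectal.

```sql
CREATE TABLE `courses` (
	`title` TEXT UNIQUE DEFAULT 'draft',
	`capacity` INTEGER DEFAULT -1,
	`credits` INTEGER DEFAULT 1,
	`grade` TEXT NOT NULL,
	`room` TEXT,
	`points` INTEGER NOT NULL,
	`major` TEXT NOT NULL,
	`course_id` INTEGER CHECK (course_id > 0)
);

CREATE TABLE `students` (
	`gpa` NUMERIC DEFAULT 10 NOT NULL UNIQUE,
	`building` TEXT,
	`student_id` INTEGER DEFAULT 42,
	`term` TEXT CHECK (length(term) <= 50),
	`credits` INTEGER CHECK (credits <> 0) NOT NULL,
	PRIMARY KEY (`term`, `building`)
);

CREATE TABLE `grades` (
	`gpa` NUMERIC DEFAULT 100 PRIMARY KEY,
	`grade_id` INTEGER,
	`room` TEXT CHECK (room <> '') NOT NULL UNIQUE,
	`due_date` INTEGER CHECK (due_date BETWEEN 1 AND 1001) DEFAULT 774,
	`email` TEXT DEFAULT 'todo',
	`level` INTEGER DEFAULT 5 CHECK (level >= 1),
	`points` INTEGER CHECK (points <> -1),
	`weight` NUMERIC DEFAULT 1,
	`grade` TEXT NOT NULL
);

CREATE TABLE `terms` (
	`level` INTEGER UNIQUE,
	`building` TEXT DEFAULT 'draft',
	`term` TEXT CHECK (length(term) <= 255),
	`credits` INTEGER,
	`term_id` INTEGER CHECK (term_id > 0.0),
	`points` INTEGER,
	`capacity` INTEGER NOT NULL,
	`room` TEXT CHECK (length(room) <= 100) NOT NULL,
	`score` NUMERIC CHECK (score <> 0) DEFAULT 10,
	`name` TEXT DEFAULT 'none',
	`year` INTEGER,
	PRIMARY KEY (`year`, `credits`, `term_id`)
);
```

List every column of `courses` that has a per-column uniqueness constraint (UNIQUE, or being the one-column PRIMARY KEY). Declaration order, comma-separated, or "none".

- title: declared UNIQUE → unique.
- capacity: no UNIQUE or single-column PK constraint.
- credits: no UNIQUE or single-column PK constraint.
- grade: no UNIQUE or single-column PK constraint.
- room: no UNIQUE or single-column PK constraint.
- points: no UNIQUE or single-column PK constraint.
- major: no UNIQUE or single-column PK constraint.
- course_id: no UNIQUE or single-column PK constraint.

title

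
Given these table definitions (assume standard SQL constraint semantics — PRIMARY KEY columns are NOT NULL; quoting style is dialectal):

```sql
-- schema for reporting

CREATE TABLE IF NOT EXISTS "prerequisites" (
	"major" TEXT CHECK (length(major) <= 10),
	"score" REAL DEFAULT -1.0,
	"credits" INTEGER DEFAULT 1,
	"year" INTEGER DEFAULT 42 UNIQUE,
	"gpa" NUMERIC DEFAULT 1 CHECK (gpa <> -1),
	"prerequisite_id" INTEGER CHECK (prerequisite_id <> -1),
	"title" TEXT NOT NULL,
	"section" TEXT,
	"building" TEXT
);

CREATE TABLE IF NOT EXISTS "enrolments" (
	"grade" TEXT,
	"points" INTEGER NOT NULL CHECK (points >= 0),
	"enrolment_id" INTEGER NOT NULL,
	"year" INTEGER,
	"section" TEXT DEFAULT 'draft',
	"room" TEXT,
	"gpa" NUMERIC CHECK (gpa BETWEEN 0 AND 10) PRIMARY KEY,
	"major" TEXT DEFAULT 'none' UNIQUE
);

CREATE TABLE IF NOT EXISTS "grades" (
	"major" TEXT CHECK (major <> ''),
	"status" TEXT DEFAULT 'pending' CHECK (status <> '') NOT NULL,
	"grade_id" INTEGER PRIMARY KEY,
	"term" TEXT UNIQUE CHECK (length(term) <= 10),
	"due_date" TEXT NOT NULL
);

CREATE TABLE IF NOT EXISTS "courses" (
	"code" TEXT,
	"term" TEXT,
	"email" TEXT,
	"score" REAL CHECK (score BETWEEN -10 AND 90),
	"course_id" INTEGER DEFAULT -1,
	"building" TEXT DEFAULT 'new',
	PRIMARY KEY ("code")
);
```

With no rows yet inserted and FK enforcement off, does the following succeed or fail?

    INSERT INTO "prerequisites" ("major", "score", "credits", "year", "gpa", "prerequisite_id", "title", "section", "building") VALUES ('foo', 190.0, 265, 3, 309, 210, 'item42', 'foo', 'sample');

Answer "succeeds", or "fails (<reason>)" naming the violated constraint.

succeeds

NOT NULL columns: title is supplied.
CHECK constraints: 'foo' satisfies (length(major) <= 10); 309 satisfies (gpa <> -1); 210 satisfies (prerequisite_id <> -1).
No constraint is violated.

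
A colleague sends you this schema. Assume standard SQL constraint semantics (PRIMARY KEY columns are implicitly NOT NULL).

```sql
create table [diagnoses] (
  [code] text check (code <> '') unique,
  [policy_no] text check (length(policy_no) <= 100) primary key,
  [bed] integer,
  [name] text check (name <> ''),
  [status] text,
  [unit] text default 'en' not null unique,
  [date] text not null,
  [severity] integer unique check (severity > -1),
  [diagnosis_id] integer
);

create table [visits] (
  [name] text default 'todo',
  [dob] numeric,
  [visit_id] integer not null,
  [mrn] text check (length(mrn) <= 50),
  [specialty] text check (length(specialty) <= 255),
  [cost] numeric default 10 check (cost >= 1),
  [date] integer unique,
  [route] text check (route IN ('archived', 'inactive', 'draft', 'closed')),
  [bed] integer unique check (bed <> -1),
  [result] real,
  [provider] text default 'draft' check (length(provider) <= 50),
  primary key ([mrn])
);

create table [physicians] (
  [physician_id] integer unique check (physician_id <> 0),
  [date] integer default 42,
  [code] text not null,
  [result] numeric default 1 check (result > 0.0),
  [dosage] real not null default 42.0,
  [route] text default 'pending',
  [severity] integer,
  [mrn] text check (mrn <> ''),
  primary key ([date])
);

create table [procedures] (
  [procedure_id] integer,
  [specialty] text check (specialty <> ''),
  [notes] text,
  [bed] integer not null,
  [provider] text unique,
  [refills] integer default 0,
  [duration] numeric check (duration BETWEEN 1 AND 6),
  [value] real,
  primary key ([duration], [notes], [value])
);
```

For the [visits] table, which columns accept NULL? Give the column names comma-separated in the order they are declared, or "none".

- name: DEFAULT only fills an omitted column; an explicit NULL is still allowed → nullable.
- dob: no NOT NULL constraint applies → nullable.
- visit_id: declared NOT NULL → not nullable.
- mrn: part of the PRIMARY KEY, which implies NOT NULL → not nullable.
- specialty: CHECK does not forbid NULL (a CHECK constraint passes when its expression is NULL) → nullable.
- cost: CHECK does not forbid NULL (a CHECK constraint passes when its expression is NULL) → nullable.
- date: UNIQUE does not imply NOT NULL → nullable.
- route: CHECK does not forbid NULL (a CHECK constraint passes when its expression is NULL) → nullable.
- bed: CHECK does not forbid NULL (a CHECK constraint passes when its expression is NULL) → nullable.
- result: no NOT NULL constraint applies → nullable.
- provider: CHECK does not forbid NULL (a CHECK constraint passes when its expression is NULL) → nullable.

name, dob, specialty, cost, date, route, bed, result, provider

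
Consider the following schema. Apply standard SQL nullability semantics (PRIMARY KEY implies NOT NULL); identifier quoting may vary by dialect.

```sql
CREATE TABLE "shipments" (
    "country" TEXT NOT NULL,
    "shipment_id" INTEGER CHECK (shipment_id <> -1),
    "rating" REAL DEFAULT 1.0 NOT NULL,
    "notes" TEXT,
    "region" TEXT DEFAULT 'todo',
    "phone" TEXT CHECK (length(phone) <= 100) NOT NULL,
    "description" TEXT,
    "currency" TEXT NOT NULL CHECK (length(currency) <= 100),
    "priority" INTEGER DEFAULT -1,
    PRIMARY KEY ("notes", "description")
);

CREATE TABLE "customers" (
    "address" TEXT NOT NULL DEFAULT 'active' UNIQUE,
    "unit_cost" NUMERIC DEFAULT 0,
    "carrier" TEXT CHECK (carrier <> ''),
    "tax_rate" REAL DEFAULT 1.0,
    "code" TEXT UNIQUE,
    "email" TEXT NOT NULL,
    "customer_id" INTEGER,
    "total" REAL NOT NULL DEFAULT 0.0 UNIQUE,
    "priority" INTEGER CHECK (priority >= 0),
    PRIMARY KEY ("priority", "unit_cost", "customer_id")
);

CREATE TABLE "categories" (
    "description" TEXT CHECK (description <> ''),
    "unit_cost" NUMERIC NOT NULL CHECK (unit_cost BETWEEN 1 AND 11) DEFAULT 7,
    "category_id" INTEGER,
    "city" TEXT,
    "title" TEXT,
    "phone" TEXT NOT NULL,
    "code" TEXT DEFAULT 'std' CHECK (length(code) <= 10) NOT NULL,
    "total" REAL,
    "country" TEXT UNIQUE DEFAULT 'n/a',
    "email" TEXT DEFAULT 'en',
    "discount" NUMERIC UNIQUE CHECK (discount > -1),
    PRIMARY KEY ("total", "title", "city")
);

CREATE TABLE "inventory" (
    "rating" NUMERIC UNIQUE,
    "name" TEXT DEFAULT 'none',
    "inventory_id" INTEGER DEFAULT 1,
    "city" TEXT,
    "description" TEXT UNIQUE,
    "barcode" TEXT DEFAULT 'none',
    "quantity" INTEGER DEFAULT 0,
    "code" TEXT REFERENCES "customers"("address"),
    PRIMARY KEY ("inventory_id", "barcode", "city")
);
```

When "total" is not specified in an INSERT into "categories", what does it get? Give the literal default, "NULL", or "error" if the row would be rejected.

total has no DEFAULT clause.
Omitting it would insert NULL, but it is part of the PRIMARY KEY, so the INSERT fails.

error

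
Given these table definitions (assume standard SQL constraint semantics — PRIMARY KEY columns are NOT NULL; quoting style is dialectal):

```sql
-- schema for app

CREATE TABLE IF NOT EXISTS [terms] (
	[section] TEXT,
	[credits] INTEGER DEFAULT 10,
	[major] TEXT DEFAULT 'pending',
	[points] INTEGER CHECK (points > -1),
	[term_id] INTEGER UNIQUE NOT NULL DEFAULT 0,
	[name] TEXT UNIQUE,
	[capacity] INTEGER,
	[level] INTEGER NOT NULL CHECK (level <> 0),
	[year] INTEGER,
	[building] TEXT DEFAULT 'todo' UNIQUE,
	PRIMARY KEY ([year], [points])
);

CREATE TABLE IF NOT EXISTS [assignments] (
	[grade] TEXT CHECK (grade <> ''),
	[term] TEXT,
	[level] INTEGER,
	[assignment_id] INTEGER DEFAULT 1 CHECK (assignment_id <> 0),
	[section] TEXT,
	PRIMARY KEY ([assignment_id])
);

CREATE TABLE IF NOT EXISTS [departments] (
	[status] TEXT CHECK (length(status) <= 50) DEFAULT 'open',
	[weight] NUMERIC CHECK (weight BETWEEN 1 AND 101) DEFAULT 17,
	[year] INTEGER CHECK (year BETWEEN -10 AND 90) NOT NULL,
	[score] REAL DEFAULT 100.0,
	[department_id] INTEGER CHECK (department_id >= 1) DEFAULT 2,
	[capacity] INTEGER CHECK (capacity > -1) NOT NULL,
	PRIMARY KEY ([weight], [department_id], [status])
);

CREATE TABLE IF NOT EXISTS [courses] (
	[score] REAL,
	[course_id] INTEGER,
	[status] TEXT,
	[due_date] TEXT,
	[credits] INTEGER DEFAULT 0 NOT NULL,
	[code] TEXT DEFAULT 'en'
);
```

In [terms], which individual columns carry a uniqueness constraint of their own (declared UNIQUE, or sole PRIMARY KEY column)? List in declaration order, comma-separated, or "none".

term_id, name, building

- section: no UNIQUE or single-column PK constraint.
- credits: no UNIQUE or single-column PK constraint.
- major: no UNIQUE or single-column PK constraint.
- points: part of a composite PRIMARY KEY — only the tuple is unique, not this column on its own.
- term_id: declared UNIQUE → unique.
- name: declared UNIQUE → unique.
- capacity: no UNIQUE or single-column PK constraint.
- level: no UNIQUE or single-column PK constraint.
- year: part of a composite PRIMARY KEY — only the tuple is unique, not this column on its own.
- building: declared UNIQUE → unique.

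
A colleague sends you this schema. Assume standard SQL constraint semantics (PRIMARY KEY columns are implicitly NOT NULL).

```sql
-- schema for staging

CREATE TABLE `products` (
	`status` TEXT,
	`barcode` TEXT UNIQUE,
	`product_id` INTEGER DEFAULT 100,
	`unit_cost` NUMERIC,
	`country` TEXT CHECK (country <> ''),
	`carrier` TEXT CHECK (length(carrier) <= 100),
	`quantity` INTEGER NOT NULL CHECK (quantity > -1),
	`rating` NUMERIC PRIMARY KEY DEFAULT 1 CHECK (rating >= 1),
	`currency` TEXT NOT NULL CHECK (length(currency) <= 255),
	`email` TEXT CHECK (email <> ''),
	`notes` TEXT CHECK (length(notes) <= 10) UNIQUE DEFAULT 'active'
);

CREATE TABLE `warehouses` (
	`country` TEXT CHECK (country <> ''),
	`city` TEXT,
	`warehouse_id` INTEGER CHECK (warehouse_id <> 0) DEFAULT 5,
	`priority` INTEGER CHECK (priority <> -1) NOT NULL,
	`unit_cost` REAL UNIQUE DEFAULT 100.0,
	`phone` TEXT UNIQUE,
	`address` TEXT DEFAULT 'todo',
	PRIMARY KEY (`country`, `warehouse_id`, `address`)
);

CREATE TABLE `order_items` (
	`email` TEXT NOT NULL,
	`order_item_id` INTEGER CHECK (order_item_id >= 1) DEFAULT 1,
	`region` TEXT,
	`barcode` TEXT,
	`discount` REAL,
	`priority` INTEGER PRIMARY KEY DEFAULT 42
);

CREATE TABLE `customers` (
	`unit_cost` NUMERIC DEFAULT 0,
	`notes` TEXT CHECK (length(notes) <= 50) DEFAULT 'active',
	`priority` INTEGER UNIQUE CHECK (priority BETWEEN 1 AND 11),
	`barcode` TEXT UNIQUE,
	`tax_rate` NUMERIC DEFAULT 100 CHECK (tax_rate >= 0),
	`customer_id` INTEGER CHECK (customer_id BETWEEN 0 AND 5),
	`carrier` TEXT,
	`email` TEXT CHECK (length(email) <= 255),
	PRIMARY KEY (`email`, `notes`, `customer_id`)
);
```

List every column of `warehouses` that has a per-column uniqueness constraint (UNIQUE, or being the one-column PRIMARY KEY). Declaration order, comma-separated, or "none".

- country: part of a composite PRIMARY KEY — only the tuple is unique, not this column on its own.
- city: no UNIQUE or single-column PK constraint.
- warehouse_id: part of a composite PRIMARY KEY — only the tuple is unique, not this column on its own.
- priority: no UNIQUE or single-column PK constraint.
- unit_cost: declared UNIQUE → unique.
- phone: declared UNIQUE → unique.
- address: part of a composite PRIMARY KEY — only the tuple is unique, not this column on its own.

unit_cost, phone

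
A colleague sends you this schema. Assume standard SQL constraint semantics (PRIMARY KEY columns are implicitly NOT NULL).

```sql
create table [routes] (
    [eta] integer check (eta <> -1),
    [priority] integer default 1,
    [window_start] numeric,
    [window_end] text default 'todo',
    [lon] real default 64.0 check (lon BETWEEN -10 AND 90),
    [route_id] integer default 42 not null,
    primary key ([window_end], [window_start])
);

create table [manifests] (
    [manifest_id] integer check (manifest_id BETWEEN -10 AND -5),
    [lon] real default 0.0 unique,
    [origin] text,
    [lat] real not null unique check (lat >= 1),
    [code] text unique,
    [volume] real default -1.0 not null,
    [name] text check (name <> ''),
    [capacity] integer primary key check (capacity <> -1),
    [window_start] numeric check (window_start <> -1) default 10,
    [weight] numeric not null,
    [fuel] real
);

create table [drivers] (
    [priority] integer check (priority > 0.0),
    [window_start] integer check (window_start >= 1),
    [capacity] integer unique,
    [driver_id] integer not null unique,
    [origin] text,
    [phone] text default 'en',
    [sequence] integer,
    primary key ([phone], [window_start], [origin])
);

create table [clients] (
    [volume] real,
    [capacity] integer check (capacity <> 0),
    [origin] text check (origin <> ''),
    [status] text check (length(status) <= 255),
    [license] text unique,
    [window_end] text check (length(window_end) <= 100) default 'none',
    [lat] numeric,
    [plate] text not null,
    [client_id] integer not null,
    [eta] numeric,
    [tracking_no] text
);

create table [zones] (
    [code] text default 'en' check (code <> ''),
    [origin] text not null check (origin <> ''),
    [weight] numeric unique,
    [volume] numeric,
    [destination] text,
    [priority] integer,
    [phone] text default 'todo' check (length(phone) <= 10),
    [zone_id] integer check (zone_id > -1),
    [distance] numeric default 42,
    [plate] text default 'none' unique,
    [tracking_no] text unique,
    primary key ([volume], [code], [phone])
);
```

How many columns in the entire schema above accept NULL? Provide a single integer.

29

routes: 3 nullable (eta, priority, lon — PK (window_end, window_start) and explicit NOT NULL columns excluded).
manifests: 7 nullable (manifest_id, lon, origin, code, name, window_start, fuel — PK (capacity) and explicit NOT NULL columns excluded).
drivers: 3 nullable (priority, capacity, sequence — PK (phone, window_start, origin) and explicit NOT NULL columns excluded).
clients: 9 nullable (volume, capacity, origin, status, license, window_end, lat, eta, tracking_no — PK none and explicit NOT NULL columns excluded).
zones: 7 nullable (weight, destination, priority, zone_id, distance, plate, tracking_no — PK (volume, code, phone) and explicit NOT NULL columns excluded).
Total: 3 + 7 + 3 + 9 + 7 = 29.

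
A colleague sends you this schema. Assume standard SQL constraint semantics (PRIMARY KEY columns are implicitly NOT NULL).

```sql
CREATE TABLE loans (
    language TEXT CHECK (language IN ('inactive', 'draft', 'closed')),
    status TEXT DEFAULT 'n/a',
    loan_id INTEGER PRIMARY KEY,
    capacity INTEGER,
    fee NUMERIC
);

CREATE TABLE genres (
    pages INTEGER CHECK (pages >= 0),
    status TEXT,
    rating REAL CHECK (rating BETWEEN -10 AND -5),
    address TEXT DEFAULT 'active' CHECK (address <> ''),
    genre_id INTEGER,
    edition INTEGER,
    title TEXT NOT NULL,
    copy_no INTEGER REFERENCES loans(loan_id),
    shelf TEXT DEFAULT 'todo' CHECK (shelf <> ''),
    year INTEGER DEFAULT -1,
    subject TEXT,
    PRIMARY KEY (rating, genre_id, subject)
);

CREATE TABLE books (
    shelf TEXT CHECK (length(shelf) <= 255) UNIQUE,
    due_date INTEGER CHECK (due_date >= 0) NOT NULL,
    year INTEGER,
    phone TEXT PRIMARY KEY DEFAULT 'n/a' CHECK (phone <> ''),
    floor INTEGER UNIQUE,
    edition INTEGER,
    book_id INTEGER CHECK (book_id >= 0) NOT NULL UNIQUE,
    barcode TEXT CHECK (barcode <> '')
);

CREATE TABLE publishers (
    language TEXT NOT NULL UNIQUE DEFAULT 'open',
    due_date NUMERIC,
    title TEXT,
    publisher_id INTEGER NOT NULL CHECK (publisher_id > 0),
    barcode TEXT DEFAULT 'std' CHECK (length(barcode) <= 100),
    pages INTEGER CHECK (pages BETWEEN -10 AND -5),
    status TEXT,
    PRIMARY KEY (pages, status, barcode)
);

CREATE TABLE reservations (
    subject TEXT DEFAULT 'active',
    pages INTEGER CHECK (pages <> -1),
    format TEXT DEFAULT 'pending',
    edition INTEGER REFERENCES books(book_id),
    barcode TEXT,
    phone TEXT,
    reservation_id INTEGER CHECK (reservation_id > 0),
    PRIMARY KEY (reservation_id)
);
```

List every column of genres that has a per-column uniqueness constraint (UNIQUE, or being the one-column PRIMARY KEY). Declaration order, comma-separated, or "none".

- pages: no UNIQUE or single-column PK constraint.
- status: no UNIQUE or single-column PK constraint.
- rating: part of a composite PRIMARY KEY — only the tuple is unique, not this column on its own.
- address: no UNIQUE or single-column PK constraint.
- genre_id: part of a composite PRIMARY KEY — only the tuple is unique, not this column on its own.
- edition: no UNIQUE or single-column PK constraint.
- title: no UNIQUE or single-column PK constraint.
- copy_no: no UNIQUE or single-column PK constraint.
- shelf: no UNIQUE or single-column PK constraint.
- year: no UNIQUE or single-column PK constraint.
- subject: part of a composite PRIMARY KEY — only the tuple is unique, not this column on its own.

none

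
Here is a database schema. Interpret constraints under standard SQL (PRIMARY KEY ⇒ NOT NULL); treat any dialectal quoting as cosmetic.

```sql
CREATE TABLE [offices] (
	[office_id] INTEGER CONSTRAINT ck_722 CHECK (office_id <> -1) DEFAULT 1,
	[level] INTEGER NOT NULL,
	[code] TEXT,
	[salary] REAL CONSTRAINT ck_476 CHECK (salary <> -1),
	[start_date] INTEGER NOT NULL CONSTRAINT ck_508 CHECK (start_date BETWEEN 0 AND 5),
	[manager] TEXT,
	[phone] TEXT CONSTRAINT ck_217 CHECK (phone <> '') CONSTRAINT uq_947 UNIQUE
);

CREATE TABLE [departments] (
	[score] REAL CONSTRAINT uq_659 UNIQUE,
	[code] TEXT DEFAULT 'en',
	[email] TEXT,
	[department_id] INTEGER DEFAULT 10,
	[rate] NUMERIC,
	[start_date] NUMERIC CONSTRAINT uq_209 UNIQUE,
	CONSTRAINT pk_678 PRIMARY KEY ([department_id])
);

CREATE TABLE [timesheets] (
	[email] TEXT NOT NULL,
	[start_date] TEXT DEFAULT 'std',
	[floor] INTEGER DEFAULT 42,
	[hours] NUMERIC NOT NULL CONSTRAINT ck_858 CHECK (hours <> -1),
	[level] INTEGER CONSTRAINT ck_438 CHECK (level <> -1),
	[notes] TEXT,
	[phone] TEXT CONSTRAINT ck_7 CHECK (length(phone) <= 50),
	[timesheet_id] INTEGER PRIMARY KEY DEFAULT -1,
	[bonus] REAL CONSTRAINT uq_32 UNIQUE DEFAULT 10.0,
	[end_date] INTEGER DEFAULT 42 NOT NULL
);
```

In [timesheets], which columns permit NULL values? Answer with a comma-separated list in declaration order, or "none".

start_date, floor, level, notes, phone, bonus

- email: declared NOT NULL → not nullable.
- start_date: DEFAULT only fills an omitted column; an explicit NULL is still allowed → nullable.
- floor: DEFAULT only fills an omitted column; an explicit NULL is still allowed → nullable.
- hours: declared NOT NULL → not nullable.
- level: CHECK does not forbid NULL (a CHECK constraint passes when its expression is NULL) → nullable.
- notes: no NOT NULL constraint applies → nullable.
- phone: CHECK does not forbid NULL (a CHECK constraint passes when its expression is NULL) → nullable.
- timesheet_id: part of the PRIMARY KEY, which implies NOT NULL → not nullable.
- bonus: UNIQUE does not imply NOT NULL → nullable.
- end_date: declared NOT NULL → not nullable.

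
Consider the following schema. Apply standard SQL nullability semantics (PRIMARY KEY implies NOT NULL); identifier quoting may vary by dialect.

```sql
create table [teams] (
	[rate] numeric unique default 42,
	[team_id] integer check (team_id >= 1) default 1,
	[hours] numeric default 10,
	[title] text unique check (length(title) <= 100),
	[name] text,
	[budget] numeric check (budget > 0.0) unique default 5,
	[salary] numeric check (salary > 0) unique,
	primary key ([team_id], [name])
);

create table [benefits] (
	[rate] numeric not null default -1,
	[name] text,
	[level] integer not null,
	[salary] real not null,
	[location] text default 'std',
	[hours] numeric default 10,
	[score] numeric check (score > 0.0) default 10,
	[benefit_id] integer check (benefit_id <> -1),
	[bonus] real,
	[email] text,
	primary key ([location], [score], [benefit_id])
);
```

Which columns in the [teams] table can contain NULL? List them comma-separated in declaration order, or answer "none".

rate, hours, title, budget, salary

- rate: UNIQUE does not imply NOT NULL → nullable.
- team_id: part of the PRIMARY KEY, which implies NOT NULL → not nullable.
- hours: DEFAULT only fills an omitted column; an explicit NULL is still allowed → nullable.
- title: CHECK does not forbid NULL (a CHECK constraint passes when its expression is NULL) → nullable.
- name: part of the PRIMARY KEY, which implies NOT NULL → not nullable.
- budget: CHECK does not forbid NULL (a CHECK constraint passes when its expression is NULL) → nullable.
- salary: CHECK does not forbid NULL (a CHECK constraint passes when its expression is NULL) → nullable.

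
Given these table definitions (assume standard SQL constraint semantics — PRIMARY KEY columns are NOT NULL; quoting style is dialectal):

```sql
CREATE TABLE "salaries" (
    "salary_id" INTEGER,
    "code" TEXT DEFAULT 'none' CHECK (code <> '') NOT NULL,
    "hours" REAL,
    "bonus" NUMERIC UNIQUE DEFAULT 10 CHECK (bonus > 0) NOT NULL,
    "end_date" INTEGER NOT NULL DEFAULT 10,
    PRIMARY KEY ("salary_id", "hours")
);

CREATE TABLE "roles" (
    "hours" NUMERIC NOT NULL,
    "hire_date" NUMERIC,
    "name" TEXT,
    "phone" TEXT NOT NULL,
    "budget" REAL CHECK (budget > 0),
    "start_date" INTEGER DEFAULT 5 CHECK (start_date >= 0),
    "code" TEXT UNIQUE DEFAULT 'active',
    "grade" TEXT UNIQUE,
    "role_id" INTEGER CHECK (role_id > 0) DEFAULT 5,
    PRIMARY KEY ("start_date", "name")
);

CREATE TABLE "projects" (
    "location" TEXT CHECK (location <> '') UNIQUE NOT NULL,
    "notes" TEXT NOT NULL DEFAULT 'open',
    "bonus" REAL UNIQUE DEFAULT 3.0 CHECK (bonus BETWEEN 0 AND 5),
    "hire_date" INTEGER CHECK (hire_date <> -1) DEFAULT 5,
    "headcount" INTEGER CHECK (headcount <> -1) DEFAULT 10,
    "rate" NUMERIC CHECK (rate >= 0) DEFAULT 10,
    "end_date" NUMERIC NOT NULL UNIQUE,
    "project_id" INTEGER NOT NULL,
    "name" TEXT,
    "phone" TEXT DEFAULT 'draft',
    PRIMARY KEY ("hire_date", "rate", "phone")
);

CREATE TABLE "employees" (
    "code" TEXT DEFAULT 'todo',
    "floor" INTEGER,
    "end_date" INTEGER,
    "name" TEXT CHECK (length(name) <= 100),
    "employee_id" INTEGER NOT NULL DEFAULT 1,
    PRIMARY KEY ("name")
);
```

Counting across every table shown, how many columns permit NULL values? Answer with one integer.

salaries: 0 nullable (none — PK (salary_id, hours) and explicit NOT NULL columns excluded).
roles: 5 nullable (hire_date, budget, code, grade, role_id — PK (start_date, name) and explicit NOT NULL columns excluded).
projects: 3 nullable (bonus, headcount, name — PK (hire_date, rate, phone) and explicit NOT NULL columns excluded).
employees: 3 nullable (code, floor, end_date — PK (name) and explicit NOT NULL columns excluded).
Total: 0 + 5 + 3 + 3 = 11.

11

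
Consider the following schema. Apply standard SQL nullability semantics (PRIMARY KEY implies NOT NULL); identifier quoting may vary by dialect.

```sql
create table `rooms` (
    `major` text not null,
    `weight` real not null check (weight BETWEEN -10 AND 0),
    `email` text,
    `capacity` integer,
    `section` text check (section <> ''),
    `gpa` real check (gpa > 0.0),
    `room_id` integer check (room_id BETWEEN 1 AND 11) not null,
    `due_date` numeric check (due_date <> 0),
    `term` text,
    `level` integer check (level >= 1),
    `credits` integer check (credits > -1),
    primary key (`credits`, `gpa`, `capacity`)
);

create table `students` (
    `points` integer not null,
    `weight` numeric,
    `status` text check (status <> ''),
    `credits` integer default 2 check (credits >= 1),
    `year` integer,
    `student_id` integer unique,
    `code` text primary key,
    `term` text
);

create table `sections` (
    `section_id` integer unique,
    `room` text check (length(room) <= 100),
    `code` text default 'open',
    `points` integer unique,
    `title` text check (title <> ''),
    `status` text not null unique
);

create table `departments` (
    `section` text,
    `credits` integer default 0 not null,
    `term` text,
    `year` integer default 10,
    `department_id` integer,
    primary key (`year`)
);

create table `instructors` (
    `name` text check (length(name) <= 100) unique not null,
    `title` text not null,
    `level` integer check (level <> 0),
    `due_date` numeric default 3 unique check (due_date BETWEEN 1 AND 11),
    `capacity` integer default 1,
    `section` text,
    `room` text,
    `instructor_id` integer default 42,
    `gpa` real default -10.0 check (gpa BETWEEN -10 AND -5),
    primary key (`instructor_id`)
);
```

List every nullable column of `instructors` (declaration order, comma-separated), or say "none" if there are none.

- name: declared NOT NULL → not nullable.
- title: declared NOT NULL → not nullable.
- level: CHECK does not forbid NULL (a CHECK constraint passes when its expression is NULL) → nullable.
- due_date: CHECK does not forbid NULL (a CHECK constraint passes when its expression is NULL) → nullable.
- capacity: DEFAULT only fills an omitted column; an explicit NULL is still allowed → nullable.
- section: no NOT NULL constraint applies → nullable.
- room: no NOT NULL constraint applies → nullable.
- instructor_id: part of the PRIMARY KEY, which implies NOT NULL → not nullable.
- gpa: CHECK does not forbid NULL (a CHECK constraint passes when its expression is NULL) → nullable.

level, due_date, capacity, section, room, gpa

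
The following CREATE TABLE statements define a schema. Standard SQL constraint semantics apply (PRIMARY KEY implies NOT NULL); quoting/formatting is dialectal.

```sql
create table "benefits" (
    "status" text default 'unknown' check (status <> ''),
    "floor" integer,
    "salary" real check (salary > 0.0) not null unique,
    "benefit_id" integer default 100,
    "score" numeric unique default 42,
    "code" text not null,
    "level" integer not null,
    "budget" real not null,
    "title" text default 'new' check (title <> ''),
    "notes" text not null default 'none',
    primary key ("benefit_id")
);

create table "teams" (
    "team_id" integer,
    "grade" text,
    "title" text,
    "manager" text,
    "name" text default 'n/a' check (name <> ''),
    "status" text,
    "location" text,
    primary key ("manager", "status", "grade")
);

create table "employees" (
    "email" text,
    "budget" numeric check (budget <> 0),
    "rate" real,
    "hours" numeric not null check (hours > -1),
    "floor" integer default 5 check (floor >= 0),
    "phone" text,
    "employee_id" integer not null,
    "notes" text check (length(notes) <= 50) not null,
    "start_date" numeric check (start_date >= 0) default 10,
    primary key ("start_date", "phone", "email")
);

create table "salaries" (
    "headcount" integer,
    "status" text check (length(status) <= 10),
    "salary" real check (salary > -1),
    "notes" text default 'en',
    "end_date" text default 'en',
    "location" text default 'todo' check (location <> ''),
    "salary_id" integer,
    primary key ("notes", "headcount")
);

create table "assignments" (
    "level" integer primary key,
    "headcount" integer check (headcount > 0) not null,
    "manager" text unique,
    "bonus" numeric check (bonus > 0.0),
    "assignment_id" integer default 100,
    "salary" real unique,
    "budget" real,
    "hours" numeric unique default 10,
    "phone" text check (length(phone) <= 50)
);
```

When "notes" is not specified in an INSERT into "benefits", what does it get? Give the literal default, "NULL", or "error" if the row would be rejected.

'none'

notes has an explicit DEFAULT 'none'.
When the column is omitted from an INSERT, that default is used.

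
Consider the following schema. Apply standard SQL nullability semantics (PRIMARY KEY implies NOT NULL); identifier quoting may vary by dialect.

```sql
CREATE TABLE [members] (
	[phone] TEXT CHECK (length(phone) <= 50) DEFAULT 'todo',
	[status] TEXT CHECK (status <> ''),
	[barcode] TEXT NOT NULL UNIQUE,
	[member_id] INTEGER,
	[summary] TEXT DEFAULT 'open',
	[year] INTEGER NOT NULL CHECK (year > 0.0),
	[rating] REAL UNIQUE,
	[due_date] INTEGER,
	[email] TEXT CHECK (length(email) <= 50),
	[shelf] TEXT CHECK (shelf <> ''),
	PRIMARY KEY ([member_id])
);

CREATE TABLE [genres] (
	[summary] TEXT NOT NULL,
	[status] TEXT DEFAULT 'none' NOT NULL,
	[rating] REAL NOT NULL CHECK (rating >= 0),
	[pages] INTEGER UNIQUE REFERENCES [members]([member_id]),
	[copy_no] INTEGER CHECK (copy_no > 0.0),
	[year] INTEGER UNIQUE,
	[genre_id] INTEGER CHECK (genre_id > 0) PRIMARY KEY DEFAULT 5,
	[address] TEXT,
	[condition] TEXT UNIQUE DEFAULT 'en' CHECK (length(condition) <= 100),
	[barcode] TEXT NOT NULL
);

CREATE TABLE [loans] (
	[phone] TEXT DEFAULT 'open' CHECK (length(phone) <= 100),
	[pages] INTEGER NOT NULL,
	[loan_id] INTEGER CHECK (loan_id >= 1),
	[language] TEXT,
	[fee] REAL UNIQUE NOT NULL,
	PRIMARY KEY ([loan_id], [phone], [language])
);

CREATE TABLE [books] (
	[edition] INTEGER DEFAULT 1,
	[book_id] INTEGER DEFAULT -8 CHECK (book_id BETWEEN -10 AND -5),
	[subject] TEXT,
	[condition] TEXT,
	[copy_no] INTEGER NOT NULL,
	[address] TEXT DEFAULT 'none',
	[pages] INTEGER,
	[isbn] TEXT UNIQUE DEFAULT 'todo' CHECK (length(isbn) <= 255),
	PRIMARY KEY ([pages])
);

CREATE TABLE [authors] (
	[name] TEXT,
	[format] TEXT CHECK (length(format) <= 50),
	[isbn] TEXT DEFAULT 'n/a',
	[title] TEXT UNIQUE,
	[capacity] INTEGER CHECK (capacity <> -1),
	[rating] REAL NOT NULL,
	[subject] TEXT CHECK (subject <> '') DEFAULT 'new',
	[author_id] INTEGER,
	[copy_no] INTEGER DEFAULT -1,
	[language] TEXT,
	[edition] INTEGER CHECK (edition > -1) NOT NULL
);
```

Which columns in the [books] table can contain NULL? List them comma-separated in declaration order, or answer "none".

edition, book_id, subject, condition, address, isbn

- edition: DEFAULT only fills an omitted column; an explicit NULL is still allowed → nullable.
- book_id: CHECK does not forbid NULL (a CHECK constraint passes when its expression is NULL) → nullable.
- subject: no NOT NULL constraint applies → nullable.
- condition: no NOT NULL constraint applies → nullable.
- copy_no: declared NOT NULL → not nullable.
- address: DEFAULT only fills an omitted column; an explicit NULL is still allowed → nullable.
- pages: part of the PRIMARY KEY, which implies NOT NULL → not nullable.
- isbn: CHECK does not forbid NULL (a CHECK constraint passes when its expression is NULL) → nullable.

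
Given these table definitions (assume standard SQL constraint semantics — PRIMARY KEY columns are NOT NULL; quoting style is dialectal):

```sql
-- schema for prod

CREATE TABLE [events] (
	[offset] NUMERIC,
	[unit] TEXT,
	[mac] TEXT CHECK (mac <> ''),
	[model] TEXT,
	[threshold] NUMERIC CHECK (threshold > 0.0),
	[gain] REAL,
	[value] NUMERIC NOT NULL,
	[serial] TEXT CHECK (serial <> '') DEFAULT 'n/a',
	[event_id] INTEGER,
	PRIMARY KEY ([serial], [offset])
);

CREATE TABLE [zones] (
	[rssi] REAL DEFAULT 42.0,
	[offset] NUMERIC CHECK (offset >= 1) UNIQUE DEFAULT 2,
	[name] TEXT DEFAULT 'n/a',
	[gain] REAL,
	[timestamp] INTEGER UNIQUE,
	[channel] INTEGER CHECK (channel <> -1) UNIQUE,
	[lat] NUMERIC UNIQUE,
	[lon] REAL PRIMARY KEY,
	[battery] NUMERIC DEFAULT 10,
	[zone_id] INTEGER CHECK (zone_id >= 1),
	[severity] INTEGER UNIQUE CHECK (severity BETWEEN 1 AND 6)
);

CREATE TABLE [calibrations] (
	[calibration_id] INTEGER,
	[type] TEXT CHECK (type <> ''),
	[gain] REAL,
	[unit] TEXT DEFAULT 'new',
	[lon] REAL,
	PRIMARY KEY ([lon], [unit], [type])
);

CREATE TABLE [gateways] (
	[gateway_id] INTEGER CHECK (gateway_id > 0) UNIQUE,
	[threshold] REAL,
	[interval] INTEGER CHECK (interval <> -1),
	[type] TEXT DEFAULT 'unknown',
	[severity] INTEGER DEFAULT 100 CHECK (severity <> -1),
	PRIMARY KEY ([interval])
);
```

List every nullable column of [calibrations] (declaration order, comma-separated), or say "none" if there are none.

- calibration_id: no NOT NULL constraint applies → nullable.
- type: part of the PRIMARY KEY, which implies NOT NULL → not nullable.
- gain: no NOT NULL constraint applies → nullable.
- unit: part of the PRIMARY KEY, which implies NOT NULL → not nullable.
- lon: part of the PRIMARY KEY, which implies NOT NULL → not nullable.

calibration_id, gain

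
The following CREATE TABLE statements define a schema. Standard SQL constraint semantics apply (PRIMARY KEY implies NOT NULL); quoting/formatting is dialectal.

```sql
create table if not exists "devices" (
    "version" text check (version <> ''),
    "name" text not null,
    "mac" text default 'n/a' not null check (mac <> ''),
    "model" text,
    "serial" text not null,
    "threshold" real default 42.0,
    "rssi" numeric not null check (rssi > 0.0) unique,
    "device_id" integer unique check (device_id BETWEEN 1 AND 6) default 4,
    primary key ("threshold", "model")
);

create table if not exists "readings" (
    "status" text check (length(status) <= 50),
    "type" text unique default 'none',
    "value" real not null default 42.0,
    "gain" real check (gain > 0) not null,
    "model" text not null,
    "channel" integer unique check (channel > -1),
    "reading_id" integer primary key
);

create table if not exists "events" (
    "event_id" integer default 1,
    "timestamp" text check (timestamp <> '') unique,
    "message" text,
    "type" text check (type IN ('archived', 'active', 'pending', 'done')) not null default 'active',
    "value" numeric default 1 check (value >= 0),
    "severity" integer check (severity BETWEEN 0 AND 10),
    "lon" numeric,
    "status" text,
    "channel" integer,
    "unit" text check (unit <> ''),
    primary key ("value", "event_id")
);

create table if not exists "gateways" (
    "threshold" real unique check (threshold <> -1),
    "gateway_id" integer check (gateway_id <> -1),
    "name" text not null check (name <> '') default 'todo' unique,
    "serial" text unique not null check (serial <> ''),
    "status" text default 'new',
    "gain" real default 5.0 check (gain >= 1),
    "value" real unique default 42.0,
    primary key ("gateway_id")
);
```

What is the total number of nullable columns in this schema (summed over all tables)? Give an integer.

16

devices: 2 nullable (version, device_id — PK (threshold, model) and explicit NOT NULL columns excluded).
readings: 3 nullable (status, type, channel — PK (reading_id) and explicit NOT NULL columns excluded).
events: 7 nullable (timestamp, message, severity, lon, status, channel, unit — PK (value, event_id) and explicit NOT NULL columns excluded).
gateways: 4 nullable (threshold, status, gain, value — PK (gateway_id) and explicit NOT NULL columns excluded).
Total: 2 + 3 + 7 + 4 = 16.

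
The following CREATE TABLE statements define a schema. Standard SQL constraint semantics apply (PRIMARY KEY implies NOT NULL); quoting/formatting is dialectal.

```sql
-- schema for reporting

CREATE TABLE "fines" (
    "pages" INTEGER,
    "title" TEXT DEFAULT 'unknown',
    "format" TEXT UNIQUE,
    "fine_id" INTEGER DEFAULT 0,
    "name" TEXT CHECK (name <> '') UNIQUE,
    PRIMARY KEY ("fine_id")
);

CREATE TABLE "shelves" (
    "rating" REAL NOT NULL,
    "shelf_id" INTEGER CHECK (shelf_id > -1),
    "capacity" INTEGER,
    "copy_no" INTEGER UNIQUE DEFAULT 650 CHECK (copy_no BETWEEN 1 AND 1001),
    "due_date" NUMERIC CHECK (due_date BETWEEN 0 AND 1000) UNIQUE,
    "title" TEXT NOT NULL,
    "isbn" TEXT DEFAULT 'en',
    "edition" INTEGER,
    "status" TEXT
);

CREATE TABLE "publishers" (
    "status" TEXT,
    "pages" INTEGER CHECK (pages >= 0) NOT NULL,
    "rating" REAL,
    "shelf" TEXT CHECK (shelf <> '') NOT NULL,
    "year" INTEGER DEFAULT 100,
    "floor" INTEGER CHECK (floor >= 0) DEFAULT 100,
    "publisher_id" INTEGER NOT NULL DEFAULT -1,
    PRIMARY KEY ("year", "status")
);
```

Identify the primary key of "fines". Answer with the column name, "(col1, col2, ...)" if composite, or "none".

fine_id

fine_id is declared PRIMARY KEY as a table-level PRIMARY KEY clause.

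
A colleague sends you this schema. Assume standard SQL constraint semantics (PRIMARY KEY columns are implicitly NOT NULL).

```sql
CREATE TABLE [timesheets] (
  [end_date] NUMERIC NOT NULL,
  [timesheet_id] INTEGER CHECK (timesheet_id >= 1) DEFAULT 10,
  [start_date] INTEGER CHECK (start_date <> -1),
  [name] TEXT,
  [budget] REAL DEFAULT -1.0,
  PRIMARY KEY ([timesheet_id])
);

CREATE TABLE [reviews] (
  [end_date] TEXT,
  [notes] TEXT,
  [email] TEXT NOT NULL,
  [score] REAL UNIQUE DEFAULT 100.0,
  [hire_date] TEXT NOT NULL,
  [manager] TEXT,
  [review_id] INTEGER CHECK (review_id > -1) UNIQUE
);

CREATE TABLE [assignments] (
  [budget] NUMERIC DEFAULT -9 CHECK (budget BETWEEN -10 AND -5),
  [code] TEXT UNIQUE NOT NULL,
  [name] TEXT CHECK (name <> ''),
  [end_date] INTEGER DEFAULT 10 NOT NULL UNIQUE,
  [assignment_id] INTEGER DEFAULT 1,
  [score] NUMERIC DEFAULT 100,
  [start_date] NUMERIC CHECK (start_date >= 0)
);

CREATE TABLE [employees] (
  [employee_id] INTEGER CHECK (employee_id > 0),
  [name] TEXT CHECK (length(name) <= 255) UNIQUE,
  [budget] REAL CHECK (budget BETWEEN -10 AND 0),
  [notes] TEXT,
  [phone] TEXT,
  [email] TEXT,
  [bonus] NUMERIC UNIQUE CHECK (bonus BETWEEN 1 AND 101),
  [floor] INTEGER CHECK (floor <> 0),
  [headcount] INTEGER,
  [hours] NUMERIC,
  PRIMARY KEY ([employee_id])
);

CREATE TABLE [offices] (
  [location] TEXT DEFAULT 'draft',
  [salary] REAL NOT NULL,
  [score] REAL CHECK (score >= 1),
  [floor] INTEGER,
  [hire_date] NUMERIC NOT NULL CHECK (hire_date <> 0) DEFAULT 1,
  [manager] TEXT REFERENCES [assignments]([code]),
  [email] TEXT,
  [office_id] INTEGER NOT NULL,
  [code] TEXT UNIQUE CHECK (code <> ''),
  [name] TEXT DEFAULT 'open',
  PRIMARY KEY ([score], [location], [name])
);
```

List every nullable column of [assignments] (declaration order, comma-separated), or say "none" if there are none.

- budget: CHECK does not forbid NULL (a CHECK constraint passes when its expression is NULL) → nullable.
- code: declared NOT NULL → not nullable.
- name: CHECK does not forbid NULL (a CHECK constraint passes when its expression is NULL) → nullable.
- end_date: declared NOT NULL → not nullable.
- assignment_id: DEFAULT only fills an omitted column; an explicit NULL is still allowed → nullable.
- score: DEFAULT only fills an omitted column; an explicit NULL is still allowed → nullable.
- start_date: CHECK does not forbid NULL (a CHECK constraint passes when its expression is NULL) → nullable.

budget, name, assignment_id, score, start_date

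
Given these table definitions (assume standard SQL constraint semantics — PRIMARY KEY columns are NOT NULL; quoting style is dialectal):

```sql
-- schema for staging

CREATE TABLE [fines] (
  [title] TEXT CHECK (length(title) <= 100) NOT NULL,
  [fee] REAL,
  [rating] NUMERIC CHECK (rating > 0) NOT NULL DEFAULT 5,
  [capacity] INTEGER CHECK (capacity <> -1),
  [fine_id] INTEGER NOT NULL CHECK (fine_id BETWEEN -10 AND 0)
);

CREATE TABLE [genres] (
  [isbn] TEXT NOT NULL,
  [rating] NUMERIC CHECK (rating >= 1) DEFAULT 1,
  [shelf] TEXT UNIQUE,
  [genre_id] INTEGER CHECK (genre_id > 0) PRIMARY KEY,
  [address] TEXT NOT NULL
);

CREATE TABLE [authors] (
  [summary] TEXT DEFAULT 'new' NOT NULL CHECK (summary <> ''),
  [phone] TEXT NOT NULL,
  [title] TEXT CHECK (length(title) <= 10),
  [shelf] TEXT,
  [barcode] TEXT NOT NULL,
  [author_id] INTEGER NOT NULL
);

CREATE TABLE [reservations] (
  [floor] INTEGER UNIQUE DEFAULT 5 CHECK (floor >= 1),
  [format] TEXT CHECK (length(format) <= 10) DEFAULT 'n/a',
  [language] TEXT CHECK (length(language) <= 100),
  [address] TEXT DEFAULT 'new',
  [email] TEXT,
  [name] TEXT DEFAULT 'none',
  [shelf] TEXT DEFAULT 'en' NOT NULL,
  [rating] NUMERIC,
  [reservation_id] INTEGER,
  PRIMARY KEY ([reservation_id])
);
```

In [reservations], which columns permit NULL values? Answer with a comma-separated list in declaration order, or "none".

- floor: CHECK does not forbid NULL (a CHECK constraint passes when its expression is NULL) → nullable.
- format: CHECK does not forbid NULL (a CHECK constraint passes when its expression is NULL) → nullable.
- language: CHECK does not forbid NULL (a CHECK constraint passes when its expression is NULL) → nullable.
- address: DEFAULT only fills an omitted column; an explicit NULL is still allowed → nullable.
- email: no NOT NULL constraint applies → nullable.
- name: DEFAULT only fills an omitted column; an explicit NULL is still allowed → nullable.
- shelf: declared NOT NULL → not nullable.
- rating: no NOT NULL constraint applies → nullable.
- reservation_id: part of the PRIMARY KEY, which implies NOT NULL → not nullable.

floor, format, language, address, email, name, rating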